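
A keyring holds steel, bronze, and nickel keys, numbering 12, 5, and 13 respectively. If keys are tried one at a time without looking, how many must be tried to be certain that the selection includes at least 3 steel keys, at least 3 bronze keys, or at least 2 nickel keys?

The worst case stops just short of every target: 2 steel, 2 bronze, 1 nickel — 2 + 2 + 1 = 5 keys.
One more key must push some type to its target, so 5 + 1 = 6.

6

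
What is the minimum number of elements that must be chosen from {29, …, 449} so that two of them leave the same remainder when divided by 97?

Group the integers by remainder mod 97; there are 97 residue classes, each nonempty in this range.
Choosing one from each class (97 integers) avoids any shared remainder.
One more choice must repeat a class, so two differ by a multiple of 97. Hence 97 + 1 = 98.

98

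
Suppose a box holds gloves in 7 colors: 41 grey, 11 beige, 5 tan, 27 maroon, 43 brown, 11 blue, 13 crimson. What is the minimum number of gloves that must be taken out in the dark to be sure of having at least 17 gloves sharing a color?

Treat the 7 colors as pigeonholes.
In the worst case we take at most 16 of each color, but all 11 beige, all 5 tan, all 11 blue, and all 13 crimson (fewer than 16), giving 16 + 11 + 5 + 16 + 16 + 11 + 13 = 88.
One more glove then forces some color to 17, so 88 + 1 = 89.

89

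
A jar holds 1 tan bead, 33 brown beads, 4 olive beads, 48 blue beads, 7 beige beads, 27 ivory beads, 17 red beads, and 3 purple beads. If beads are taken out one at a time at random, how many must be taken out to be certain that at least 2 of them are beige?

135

To avoid beige beads as long as possible, exhaust the other 7 colors first.
The worst case draws every non-beige bead first: 1 + 33 + 4 + 48 + 27 + 17 + 3 = 133.
The next 2 draws are then forced to be beige, giving 133 + 2 = 135.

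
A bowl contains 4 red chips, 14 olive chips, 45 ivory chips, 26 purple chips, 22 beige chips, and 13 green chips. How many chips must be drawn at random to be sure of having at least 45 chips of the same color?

Treat the 6 colors as pigeonholes.
In the worst case we take at most 44 of each color, but all 4 red, all 14 olive, all 26 purple, all 22 beige, and all 13 green (fewer than 44), giving 4 + 14 + 44 + 26 + 22 + 13 = 123.
One more chip then forces some color to 45, so 123 + 1 = 124.

124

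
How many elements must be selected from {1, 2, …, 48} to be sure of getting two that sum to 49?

Partition {1, …, 48} into 24 pairs: {1,48}, {2,47}, …, {24,25}.
Choosing 24 integers — say the integers 1 through 24 — takes one from each pair and avoids the property.
Choosing 25 forces two into the same pair by pigeonhole, and those sum to 49. So 25.

25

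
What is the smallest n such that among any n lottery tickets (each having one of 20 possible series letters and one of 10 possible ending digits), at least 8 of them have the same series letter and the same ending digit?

1401

There are 20 × 10 = 200 (series letter, ending digit) combinations acting as pigeonholes.
With 200 × 7 = 1400 lottery tickets we could place exactly 7 in each, with no (series letter, ending digit) pair reaching 8.
One more forces some (series letter, ending digit) pair to hold 8, so 1400 + 1 = 1401.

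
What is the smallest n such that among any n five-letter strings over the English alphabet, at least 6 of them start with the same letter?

131

There are 26 possible first letters acting as pigeonholes.
With 26 × 5 = 130 five-letter strings over the English alphabet we could place exactly 5 in each, with no class reaching 6.
One more forces some class to hold 6, so 130 + 1 = 131.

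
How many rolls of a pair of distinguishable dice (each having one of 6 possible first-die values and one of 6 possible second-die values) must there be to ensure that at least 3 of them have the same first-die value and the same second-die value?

There are 6 × 6 = 36 (first-die value, second-die value) combinations acting as pigeonholes.
With 36 × 2 = 72 rolls of a pair of distinguishable dice we could place exactly 2 in each, with no (first-die value, second-die value) pair reaching 3.
One more forces some (first-die value, second-die value) pair to hold 3, so 72 + 1 = 73.

73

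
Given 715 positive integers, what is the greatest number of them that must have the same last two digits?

8

The 715 positive integers fall into 100 possible two-digit endings.
If each of the 100 possible two-digit endings held at most 7, the total would be at most 100 × 7 = 700 < 715, a contradiction.
So at least one holds ⌈715/100⌉ = 8.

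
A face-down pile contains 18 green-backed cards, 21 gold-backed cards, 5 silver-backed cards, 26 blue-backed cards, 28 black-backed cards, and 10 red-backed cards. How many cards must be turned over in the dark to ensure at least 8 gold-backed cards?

95

To avoid gold-backed cards as long as possible, exhaust the other 5 back colors first.
The worst case draws every non-gold-backed card first: 18 + 5 + 26 + 28 + 10 = 87.
The next 8 draws are then forced to be gold-backed, giving 87 + 8 = 95.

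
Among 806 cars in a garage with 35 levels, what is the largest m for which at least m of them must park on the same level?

The 806 cars fall into 35 levels.
If each of the 35 levels held at most 23, the total would be at most 35 × 23 = 805 < 806, a contradiction.
So at least one holds ⌈806/35⌉ = 24.

24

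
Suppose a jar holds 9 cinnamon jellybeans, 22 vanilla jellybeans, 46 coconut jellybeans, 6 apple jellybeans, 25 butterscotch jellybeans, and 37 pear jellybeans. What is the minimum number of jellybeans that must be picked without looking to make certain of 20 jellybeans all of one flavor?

In the worst case we take at most 19 of each flavor, but all 9 cinnamon and all 6 apple (fewer than 19), giving 9 + 19 + 19 + 6 + 19 + 19 = 91.
One more jellybean then forces some flavor to 20, so 91 + 1 = 92.

92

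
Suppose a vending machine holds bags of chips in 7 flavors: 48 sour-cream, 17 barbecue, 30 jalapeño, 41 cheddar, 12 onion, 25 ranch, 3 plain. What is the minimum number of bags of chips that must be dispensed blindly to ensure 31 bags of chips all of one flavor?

Treat the 7 flavors as pigeonholes.
In the worst case we take at most 30 of each flavor, but all 17 barbecue, all 12 onion, all 25 ranch, and all 3 plain (fewer than 30), giving 30 + 17 + 30 + 30 + 12 + 25 + 3 = 147.
One more bag of chips then forces some flavor to 31, so 147 + 1 = 148.

148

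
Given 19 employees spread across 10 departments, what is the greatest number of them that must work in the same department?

2

The 19 employees fall into 10 departments.
If each of the 10 departments held at most 1, the total would be at most 10 × 1 = 10 < 19, a contradiction.
So at least one holds ⌈19/10⌉ = 2.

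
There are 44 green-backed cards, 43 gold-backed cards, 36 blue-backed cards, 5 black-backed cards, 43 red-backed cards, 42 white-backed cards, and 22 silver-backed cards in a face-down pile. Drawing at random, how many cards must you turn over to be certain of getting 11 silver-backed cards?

To avoid silver-backed cards as long as possible, exhaust the other 6 back colors first.
The worst case draws every non-silver-backed card first: 44 + 43 + 36 + 5 + 43 + 42 = 213.
The next 11 draws are then forced to be silver-backed, giving 213 + 11 = 224.

224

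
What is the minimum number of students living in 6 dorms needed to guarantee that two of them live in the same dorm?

7

There are 6 dorms acting as pigeonholes.
With 6 students we could place one in each, avoiding any repeat.
One more forces some class to hold 2, so 6 + 1 = 7.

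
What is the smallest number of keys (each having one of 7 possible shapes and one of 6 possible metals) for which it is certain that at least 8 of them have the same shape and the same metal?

295

There are 7 × 6 = 42 (shape, metal) combinations acting as pigeonholes.
With 42 × 7 = 294 keys we could place exactly 7 in each, with no (shape, metal) pair reaching 8.
One more forces some (shape, metal) pair to hold 8, so 294 + 1 = 295.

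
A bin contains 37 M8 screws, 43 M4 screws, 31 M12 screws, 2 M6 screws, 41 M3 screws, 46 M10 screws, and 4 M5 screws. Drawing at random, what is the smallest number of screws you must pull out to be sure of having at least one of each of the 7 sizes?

203

The hardest size to obtain is M6: we could draw every other screw first — 204 − 2 = 202 screws — without a single M6 one.
The next draw must be M6, so 202 + 1 = 203.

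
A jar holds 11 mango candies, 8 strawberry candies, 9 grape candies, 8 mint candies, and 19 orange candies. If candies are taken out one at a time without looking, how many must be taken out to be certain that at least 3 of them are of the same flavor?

11

Treat the 5 flavors as pigeonholes.
The worst case takes 2 candies of each flavor without reaching 3 of any: 5 × 2 = 10.
The next candy must bring some flavor to 3, so 10 + 1 = 11.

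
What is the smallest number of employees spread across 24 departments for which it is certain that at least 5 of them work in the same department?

97

There are 24 departments acting as pigeonholes.
With 24 × 4 = 96 employees we could place exactly 4 in each, with no class reaching 5.
One more forces some class to hold 5, so 96 + 1 = 97.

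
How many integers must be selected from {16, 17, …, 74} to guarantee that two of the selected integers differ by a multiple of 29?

30

Group the integers by remainder mod 29; there are 29 residue classes, each nonempty in this range.
Choosing one from each class (29 integers) avoids any shared remainder.
One more choice must repeat a class, so two differ by a multiple of 29. Hence 29 + 1 = 30.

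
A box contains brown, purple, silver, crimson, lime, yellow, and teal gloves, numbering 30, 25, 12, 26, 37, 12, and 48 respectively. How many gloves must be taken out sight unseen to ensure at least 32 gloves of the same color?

168

Treat the 7 colors as pigeonholes.
In the worst case we take at most 31 of each color, but all 30 brown, all 25 purple, all 12 silver, all 26 crimson, and all 12 yellow (fewer than 31), giving 30 + 25 + 12 + 26 + 31 + 12 + 31 = 167.
One more glove then forces some color to 32, so 167 + 1 = 168.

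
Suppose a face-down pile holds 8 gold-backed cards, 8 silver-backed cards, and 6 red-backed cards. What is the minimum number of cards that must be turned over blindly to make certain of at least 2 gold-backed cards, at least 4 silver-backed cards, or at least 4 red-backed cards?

Each of the 3 back colors has its own threshold; avoid all of them simultaneously.
The worst case stops just short of every target: 1 gold-backed, 3 silver-backed, 3 red-backed — 1 + 3 + 3 = 7 cards.
One more card must push some back color to its target, so 7 + 1 = 8.

8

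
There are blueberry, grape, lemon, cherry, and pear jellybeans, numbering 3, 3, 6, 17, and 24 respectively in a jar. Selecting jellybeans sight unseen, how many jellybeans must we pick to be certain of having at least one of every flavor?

The hardest flavor to obtain is blueberry: we could draw every other jellybean first — 53 − 3 = 50 jellybeans — without a single blueberry one.
The next draw must be blueberry, so 50 + 1 = 51.

51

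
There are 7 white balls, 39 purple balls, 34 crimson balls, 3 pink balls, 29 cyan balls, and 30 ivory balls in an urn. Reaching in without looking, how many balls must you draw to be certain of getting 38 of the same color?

141

In the worst case we take at most 37 of each color, but all 7 white, all 34 crimson, all 3 pink, all 29 cyan, and all 30 ivory (fewer than 37), giving 7 + 37 + 34 + 3 + 29 + 30 = 140.
One more ball then forces some color to 38, so 140 + 1 = 141.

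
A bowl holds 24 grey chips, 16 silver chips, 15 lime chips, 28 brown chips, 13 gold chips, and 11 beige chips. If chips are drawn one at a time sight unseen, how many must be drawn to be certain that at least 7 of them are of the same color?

Treat the 6 colors as pigeonholes.
The worst case takes 6 chips of each color without reaching 7 of any: 6 × 6 = 36.
The next chip must bring some color to 7, so 36 + 1 = 37.

37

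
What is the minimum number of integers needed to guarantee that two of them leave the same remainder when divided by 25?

There are 25 residue classes modulo 25 acting as pigeonholes.
With 25 integers we could place one in each, avoiding any repeat.
One more forces some class to hold 2, so 25 + 1 = 26.

26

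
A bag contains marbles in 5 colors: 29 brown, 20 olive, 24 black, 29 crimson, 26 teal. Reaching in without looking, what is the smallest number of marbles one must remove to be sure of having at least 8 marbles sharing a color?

Treat the 5 colors as pigeonholes.
The worst case takes 7 marbles of each color without reaching 8 of any: 5 × 7 = 35.
The next marble must bring some color to 8, so 35 + 1 = 36.

36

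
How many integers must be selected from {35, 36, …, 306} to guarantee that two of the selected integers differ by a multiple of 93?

Group the integers by remainder mod 93; there are 93 residue classes, each nonempty in this range.
Choosing one from each class (93 integers) avoids any shared remainder.
One more choice must repeat a class, so two differ by a multiple of 93. Hence 93 + 1 = 94.

94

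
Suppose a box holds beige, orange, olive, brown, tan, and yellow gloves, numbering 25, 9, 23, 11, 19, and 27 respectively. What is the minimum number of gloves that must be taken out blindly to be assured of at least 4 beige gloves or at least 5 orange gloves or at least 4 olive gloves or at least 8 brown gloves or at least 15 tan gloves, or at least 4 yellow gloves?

35

The worst case stops just short of every target: 3 beige, 4 orange, 3 olive, 7 brown, 14 tan, 3 yellow — 3 + 4 + 3 + 7 + 14 + 3 = 34 gloves.
One more glove must push some color to its target, so 34 + 1 = 35.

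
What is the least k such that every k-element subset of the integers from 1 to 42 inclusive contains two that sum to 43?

Partition {1, …, 42} into 21 pairs: {1,42}, {2,41}, …, {21,22}.
Choosing 21 integers — say the integers 1 through 21 — takes one from each pair and avoids the property.
Choosing 22 forces two into the same pair by pigeonhole, and those sum to 43. So 22.

22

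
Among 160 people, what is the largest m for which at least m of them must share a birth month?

14

There are 12 months of the year, which serve as the pigeonholes.
If each of the 12 months of the year held at most 13, the total would be at most 12 × 13 = 156 < 160, a contradiction.
So at least one holds ⌈160/12⌉ = 14.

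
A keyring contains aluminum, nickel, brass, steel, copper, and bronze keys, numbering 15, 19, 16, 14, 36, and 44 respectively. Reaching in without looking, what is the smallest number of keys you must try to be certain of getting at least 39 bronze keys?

The worst case draws every non-bronze key first: 15 + 19 + 16 + 14 + 36 = 100.
The next 39 draws are then forced to be bronze, giving 100 + 39 = 139.

139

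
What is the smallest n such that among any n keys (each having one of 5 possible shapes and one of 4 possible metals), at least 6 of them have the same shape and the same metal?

101

There are 5 × 4 = 20 (shape, metal) combinations acting as pigeonholes.
With 20 × 5 = 100 keys we could place exactly 5 in each, with no (shape, metal) pair reaching 6.
One more forces some (shape, metal) pair to hold 6, so 100 + 1 = 101.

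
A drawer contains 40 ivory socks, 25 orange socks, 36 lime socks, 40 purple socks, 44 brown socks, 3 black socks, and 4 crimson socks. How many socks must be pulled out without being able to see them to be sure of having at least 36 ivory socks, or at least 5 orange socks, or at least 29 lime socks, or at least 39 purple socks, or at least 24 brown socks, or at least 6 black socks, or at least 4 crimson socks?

Each of the 7 colors has its own threshold; avoid all of them simultaneously.
The worst case stops just short of every target: 35 ivory, 4 orange, 28 lime, 38 purple, 23 brown, all 3 black, 3 crimson — 35 + 4 + 28 + 38 + 23 + 3 + 3 = 134 socks.
One more sock must push some color to its target, so 134 + 1 = 135.

135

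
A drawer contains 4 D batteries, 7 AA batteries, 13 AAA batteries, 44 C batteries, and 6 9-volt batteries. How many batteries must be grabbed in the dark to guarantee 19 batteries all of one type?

In the worst case we take at most 18 of each type, but all 4 D, all 7 AA, all 13 AAA, and all 6 9-volt (fewer than 18), giving 4 + 7 + 13 + 18 + 6 = 48.
One more battery then forces some type to 19, so 48 + 1 = 49.

49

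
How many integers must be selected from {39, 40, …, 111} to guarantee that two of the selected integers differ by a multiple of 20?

Group the integers by remainder mod 20; there are 20 residue classes, each nonempty in this range.
Choosing one from each class (20 integers) avoids any shared remainder.
One more choice must repeat a class, so two differ by a multiple of 20. Hence 20 + 1 = 21.

21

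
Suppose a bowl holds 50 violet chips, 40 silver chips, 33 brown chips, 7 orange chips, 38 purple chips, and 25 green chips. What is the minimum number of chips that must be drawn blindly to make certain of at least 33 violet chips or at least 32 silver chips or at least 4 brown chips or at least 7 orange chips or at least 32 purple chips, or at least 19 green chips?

122

The worst case stops just short of every target: 32 violet, 31 silver, 3 brown, 6 orange, 31 purple, 18 green — 32 + 31 + 3 + 6 + 31 + 18 = 121 chips.
One more chip must push some color to its target, so 121 + 1 = 122.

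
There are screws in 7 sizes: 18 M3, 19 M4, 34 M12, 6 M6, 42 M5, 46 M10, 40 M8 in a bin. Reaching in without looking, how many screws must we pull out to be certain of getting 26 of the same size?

144

In the worst case we take at most 25 of each size, but all 18 M3, all 19 M4, and all 6 M6 (fewer than 25), giving 18 + 19 + 25 + 6 + 25 + 25 + 25 = 143.
One more screw then forces some size to 26, so 143 + 1 = 144.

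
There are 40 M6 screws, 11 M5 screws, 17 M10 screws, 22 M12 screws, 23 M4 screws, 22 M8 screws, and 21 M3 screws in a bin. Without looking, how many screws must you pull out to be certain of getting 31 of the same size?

In the worst case we take at most 30 of each size, but all 11 M5, all 17 M10, all 22 M12, all 23 M4, all 22 M8, and all 21 M3 (fewer than 30), giving 30 + 11 + 17 + 22 + 23 + 22 + 21 = 146.
One more screw then forces some size to 31, so 146 + 1 = 147.

147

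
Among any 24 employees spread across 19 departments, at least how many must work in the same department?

If each of the 19 departments held at most 1, the total would be at most 19 × 1 = 19 < 24, a contradiction.
So at least one holds ⌈24/19⌉ = 2.

2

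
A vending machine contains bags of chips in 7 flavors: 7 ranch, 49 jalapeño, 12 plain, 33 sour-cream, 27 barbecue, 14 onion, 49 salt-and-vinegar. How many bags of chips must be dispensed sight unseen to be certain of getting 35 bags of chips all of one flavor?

162

Treat the 7 flavors as pigeonholes.
In the worst case we take at most 34 of each flavor, but all 7 ranch, all 12 plain, all 33 sour-cream, all 27 barbecue, and all 14 onion (fewer than 34), giving 7 + 34 + 12 + 33 + 27 + 14 + 34 = 161.
One more bag of chips then forces some flavor to 35, so 161 + 1 = 162.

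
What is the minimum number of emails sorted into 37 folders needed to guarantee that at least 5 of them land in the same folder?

There are 37 folders acting as pigeonholes.
With 37 × 4 = 148 emails we could place exactly 4 in each, with no class reaching 5.
One more forces some class to hold 5, so 148 + 1 = 149.

149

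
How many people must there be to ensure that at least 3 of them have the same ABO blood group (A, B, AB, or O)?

There are 4 ABO blood groups acting as pigeonholes.
With 4 × 2 = 8 people we could place exactly 2 in each, with no class reaching 3.
One more forces some class to hold 3, so 8 + 1 = 9.

9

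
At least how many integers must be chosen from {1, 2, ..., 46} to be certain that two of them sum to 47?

24

Partition {1, …, 46} into 23 pairs: {1,46}, {2,45}, …, {23,24}.
Choosing 23 integers — say the integers 1 through 23 — takes one from each pair and avoids the property.
Choosing 24 forces two into the same pair by pigeonhole, and those sum to 47. So 24.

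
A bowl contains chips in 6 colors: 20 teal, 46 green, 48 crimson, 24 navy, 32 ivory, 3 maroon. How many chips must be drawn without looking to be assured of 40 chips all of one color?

158

In the worst case we take at most 39 of each color, but all 20 teal, all 24 navy, all 32 ivory, and all 3 maroon (fewer than 39), giving 20 + 39 + 39 + 24 + 32 + 3 = 157.
One more chip then forces some color to 40, so 157 + 1 = 158.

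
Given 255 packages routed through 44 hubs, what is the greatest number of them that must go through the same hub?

6

The 255 packages fall into 44 hubs.
If each of the 44 hubs held at most 5, the total would be at most 44 × 5 = 220 < 255, a contradiction.
So at least one holds ⌈255/44⌉ = 6.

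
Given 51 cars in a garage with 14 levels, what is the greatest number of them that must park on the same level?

4

If each of the 14 levels held at most 3, the total would be at most 14 × 3 = 42 < 51, a contradiction.
So at least one holds ⌈51/14⌉ = 4.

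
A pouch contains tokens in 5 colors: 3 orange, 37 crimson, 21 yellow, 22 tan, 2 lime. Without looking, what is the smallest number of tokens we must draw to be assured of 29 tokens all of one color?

77

In the worst case we take at most 28 of each color, but all 3 orange, all 21 yellow, all 22 tan, and all 2 lime (fewer than 28), giving 3 + 28 + 21 + 22 + 2 = 76.
One more token then forces some color to 29, so 76 + 1 = 77.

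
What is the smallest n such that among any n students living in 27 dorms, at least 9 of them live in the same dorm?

There are 27 dorms acting as pigeonholes.
With 27 × 8 = 216 students we could place exactly 8 in each, with no class reaching 9.
One more forces some class to hold 9, so 216 + 1 = 217.

217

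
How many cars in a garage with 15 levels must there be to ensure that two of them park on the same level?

There are 15 levels acting as pigeonholes.
With 15 cars we could place one in each, avoiding any repeat.
One more forces some class to hold 2, so 15 + 1 = 16.

16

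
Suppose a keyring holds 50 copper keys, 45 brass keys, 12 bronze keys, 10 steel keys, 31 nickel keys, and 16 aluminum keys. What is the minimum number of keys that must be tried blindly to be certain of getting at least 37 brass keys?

156

The worst case draws every non-brass key first: 50 + 12 + 10 + 31 + 16 = 119.
The next 37 draws are then forced to be brass, giving 119 + 37 = 156.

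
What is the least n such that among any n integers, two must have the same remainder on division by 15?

16

Two integers differ by a multiple of 15 exactly when they share a remainder mod 15.
There are 15 residue classes mod 15, so 15 integers can all lie in distinct classes.
One more integer must repeat a residue, giving a difference divisible by 15. So n = 15 + 1 = 16.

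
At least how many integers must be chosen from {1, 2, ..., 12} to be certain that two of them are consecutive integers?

Partition {1, …, 12} into 6 pairs: {1,2}, {3,4}, …, {11,12}.
Choosing 6 integers — say the 6 even numbers 2, 4, …, 12 — takes one from each pair and avoids the property.
Choosing 7 forces two into the same pair by pigeonhole, and those are consecutive. So 7.

7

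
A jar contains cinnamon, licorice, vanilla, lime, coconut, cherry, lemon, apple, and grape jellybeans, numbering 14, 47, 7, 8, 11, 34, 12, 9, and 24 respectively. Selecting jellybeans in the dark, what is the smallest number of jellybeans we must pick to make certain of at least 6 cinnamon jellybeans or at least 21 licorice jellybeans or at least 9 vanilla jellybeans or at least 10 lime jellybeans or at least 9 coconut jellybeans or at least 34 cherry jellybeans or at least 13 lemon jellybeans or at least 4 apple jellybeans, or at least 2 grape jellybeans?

98

The worst case stops just short of every target: 5 cinnamon, 20 licorice, all 7 vanilla, all 8 lime, 8 coconut, 33 cherry, 12 lemon, 3 apple, 1 grape — 5 + 20 + 7 + 8 + 8 + 33 + 12 + 3 + 1 = 97 jellybeans.
One more jellybean must push some flavor to its target, so 97 + 1 = 98.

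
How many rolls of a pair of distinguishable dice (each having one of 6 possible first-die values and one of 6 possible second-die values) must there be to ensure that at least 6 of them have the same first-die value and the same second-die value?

181

There are 6 × 6 = 36 (first-die value, second-die value) combinations acting as pigeonholes.
With 36 × 5 = 180 rolls of a pair of distinguishable dice we could place exactly 5 in each, with no (first-die value, second-die value) pair reaching 6.
One more forces some (first-die value, second-die value) pair to hold 6, so 180 + 1 = 181.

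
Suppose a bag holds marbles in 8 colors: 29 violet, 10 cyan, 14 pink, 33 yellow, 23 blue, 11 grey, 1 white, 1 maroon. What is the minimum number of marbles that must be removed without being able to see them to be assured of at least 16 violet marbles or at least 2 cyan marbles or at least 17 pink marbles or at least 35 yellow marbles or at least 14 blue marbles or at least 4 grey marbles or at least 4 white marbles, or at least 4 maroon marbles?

The worst case stops just short of every target: 15 violet, 1 cyan, all 14 pink, all 33 yellow, 13 blue, 3 grey, all 1 white, all 1 maroon — 15 + 1 + 14 + 33 + 13 + 3 + 1 + 1 = 81 marbles.
One more marble must push some color to its target, so 81 + 1 = 82.

82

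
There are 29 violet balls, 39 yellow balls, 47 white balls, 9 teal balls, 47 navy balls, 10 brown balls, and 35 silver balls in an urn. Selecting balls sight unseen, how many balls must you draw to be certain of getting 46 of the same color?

213

In the worst case we take at most 45 of each color, but all 29 violet, all 39 yellow, all 9 teal, all 10 brown, and all 35 silver (fewer than 45), giving 29 + 39 + 45 + 9 + 45 + 10 + 35 = 212.
One more ball then forces some color to 46, so 212 + 1 = 213.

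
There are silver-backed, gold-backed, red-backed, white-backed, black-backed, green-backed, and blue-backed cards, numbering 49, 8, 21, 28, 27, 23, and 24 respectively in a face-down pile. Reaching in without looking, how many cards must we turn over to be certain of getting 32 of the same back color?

In the worst case we take at most 31 of each back color, but all 8 gold-backed, all 21 red-backed, all 28 white-backed, all 27 black-backed, all 23 green-backed, and all 24 blue-backed (fewer than 31), giving 31 + 8 + 21 + 28 + 27 + 23 + 24 = 162.
One more card then forces some back color to 32, so 162 + 1 = 163.

163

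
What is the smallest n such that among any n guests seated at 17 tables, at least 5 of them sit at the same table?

There are 17 tables acting as pigeonholes.
With 17 × 4 = 68 guests we could place exactly 4 in each, with no class reaching 5.
One more forces some class to hold 5, so 68 + 1 = 69.

69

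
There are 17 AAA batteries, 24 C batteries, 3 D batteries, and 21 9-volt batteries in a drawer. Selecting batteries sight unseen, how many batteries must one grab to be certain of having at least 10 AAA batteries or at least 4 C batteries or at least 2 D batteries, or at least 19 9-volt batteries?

The worst case stops just short of every target: 9 AAA, 3 C, 1 D, 18 9-volt — 9 + 3 + 1 + 18 = 31 batteries.
One more battery must push some type to its target, so 31 + 1 = 32.

32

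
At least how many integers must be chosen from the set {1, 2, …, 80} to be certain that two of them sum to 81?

Partition {1, …, 80} into 40 pairs: {1,80}, {2,79}, …, {40,41}.
Choosing 40 integers — say the integers 1 through 40 — takes one from each pair and avoids the property.
Choosing 41 forces two into the same pair by pigeonhole, and those sum to 81. So 41.

41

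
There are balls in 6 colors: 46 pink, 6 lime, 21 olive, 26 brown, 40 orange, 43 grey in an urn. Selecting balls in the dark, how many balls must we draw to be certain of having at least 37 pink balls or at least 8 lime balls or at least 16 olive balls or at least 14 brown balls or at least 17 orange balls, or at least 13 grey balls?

99

The worst case stops just short of every target: 36 pink, all 6 lime, 15 olive, 13 brown, 16 orange, 12 grey — 36 + 6 + 15 + 13 + 16 + 12 = 98 balls.
One more ball must push some color to its target, so 98 + 1 = 99.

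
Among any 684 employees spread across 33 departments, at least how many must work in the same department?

21

The 684 employees fall into 33 departments.
If each of the 33 departments held at most 20, the total would be at most 33 × 20 = 660 < 684, a contradiction.
So at least one holds ⌈684/33⌉ = 21.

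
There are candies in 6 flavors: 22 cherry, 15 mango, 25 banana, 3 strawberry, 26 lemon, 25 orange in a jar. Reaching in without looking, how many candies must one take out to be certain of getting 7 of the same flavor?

In the worst case we take at most 6 of each flavor, but all 3 strawberry (fewer than 6), giving 6 + 6 + 6 + 3 + 6 + 6 = 33.
One more candy then forces some flavor to 7, so 33 + 1 = 34.

34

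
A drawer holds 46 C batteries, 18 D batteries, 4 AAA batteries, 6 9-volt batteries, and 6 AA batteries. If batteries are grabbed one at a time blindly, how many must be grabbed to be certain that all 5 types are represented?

The hardest type to obtain is AAA: we could draw every other battery first — 80 − 4 = 76 batteries — without a single AAA one.
The next draw must be AAA, so 76 + 1 = 77.

77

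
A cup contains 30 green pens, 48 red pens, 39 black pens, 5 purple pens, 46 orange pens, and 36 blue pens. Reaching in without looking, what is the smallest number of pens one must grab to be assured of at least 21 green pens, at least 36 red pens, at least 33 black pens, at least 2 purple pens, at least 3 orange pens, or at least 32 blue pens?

The worst case stops just short of every target: 20 green, 35 red, 32 black, 1 purple, 2 orange, 31 blue — 20 + 35 + 32 + 1 + 2 + 31 = 121 pens.
One more pen must push some ink color to its target, so 121 + 1 = 122.

122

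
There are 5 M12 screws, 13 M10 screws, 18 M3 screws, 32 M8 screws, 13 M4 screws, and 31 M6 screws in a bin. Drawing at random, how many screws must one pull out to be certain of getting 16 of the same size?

In the worst case we take at most 15 of each size, but all 5 M12, all 13 M10, and all 13 M4 (fewer than 15), giving 5 + 13 + 15 + 15 + 13 + 15 = 76.
One more screw then forces some size to 16, so 76 + 1 = 77.

77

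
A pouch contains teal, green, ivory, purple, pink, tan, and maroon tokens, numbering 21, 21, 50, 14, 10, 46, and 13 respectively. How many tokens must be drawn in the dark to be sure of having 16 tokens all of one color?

98

In the worst case we take at most 15 of each color, but all 14 purple, all 10 pink, and all 13 maroon (fewer than 15), giving 15 + 15 + 15 + 14 + 10 + 15 + 13 = 97.
One more token then forces some color to 16, so 97 + 1 = 98.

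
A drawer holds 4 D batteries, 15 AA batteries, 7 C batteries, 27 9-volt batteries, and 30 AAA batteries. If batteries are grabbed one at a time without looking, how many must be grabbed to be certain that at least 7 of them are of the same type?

29

In the worst case we take at most 6 of each type, but all 4 D (fewer than 6), giving 4 + 6 + 6 + 6 + 6 = 28.
One more battery then forces some type to 7, so 28 + 1 = 29.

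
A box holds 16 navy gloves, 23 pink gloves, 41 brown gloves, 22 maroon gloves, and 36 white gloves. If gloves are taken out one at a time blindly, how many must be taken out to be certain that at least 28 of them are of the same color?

In the worst case we take at most 27 of each color, but all 16 navy, all 23 pink, and all 22 maroon (fewer than 27), giving 16 + 23 + 27 + 22 + 27 = 115.
One more glove then forces some color to 28, so 115 + 1 = 116.

116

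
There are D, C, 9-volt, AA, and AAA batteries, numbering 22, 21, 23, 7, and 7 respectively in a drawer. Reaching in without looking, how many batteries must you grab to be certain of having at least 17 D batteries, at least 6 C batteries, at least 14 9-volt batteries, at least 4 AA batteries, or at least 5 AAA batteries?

Each of the 5 types has its own threshold; avoid all of them simultaneously.
The worst case stops just short of every target: 16 D, 5 C, 13 9-volt, 3 AA, 4 AAA — 16 + 5 + 13 + 3 + 4 = 41 batteries.
One more battery must push some type to its target, so 41 + 1 = 42.

42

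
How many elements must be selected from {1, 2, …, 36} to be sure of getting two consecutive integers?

Partition {1, …, 36} into 18 pairs: {1,2}, {3,4}, …, {35,36}.
Choosing 18 integers — say the 18 even numbers 2, 4, …, 36 — takes one from each pair and avoids the property.
Choosing 19 forces two into the same pair by pigeonhole, and those are consecutive. So 19.

19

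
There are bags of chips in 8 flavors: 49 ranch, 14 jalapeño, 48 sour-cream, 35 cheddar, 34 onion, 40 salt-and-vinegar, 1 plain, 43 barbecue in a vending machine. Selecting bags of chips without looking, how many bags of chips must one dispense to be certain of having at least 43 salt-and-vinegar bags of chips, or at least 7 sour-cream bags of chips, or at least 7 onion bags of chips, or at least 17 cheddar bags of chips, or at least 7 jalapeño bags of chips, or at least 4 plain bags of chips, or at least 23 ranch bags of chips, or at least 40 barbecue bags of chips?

Each of the 8 flavors has its own threshold; avoid all of them simultaneously.
The worst case stops just short of every target: 22 ranch, 6 jalapeño, 6 sour-cream, 16 cheddar, 6 onion, all 40 salt-and-vinegar, all 1 plain, 39 barbecue — 22 + 6 + 6 + 16 + 6 + 40 + 1 + 39 = 136 bags of chips.
One more bag of chips must push some flavor to its target, so 136 + 1 = 137.

137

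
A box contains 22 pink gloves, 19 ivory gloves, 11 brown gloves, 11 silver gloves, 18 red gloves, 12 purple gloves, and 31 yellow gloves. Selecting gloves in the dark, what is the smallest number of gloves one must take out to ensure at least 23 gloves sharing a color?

In the worst case we take at most 22 of each color, but all 19 ivory, all 11 brown, all 11 silver, all 18 red, and all 12 purple (fewer than 22), giving 22 + 19 + 11 + 11 + 18 + 12 + 22 = 115.
One more glove then forces some color to 23, so 115 + 1 = 116.

116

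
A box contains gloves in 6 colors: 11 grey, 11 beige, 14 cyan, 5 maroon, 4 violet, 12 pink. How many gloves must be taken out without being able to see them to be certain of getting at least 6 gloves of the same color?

Treat the 6 colors as pigeonholes.
In the worst case we take at most 5 of each color, but all 4 violet (fewer than 5), giving 5 + 5 + 5 + 5 + 4 + 5 = 29.
One more glove then forces some color to 6, so 29 + 1 = 30.

30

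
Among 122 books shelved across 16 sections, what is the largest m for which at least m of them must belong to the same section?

The 122 books fall into 16 sections.
If each of the 16 sections held at most 7, the total would be at most 16 × 7 = 112 < 122, a contradiction.
So at least one holds ⌈122/16⌉ = 8.

8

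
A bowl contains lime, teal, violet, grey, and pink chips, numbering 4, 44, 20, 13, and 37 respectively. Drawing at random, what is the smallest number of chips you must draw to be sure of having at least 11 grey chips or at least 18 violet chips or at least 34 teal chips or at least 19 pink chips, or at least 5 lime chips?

The worst case stops just short of every target: 4 lime, 33 teal, 17 violet, 10 grey, 18 pink — 4 + 33 + 17 + 10 + 18 = 82 chips.
One more chip must push some color to its target, so 82 + 1 = 83.

83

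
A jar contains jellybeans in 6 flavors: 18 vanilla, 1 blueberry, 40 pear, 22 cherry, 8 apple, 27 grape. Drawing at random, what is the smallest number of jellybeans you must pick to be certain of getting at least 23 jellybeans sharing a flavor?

In the worst case we take at most 22 of each flavor, but all 18 vanilla, all 1 blueberry, and all 8 apple (fewer than 22), giving 18 + 1 + 22 + 22 + 8 + 22 = 93.
One more jellybean then forces some flavor to 23, so 93 + 1 = 94.

94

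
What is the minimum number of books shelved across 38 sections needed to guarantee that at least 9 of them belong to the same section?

305

There are 38 sections acting as pigeonholes.
With 38 × 8 = 304 books we could place exactly 8 in each, with no class reaching 9.
One more forces some class to hold 9, so 304 + 1 = 305.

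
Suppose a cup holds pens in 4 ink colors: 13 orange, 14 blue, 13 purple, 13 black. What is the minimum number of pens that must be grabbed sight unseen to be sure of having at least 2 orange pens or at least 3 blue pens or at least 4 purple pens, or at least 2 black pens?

8

The worst case stops just short of every target: 1 orange, 2 blue, 3 purple, 1 black — 1 + 2 + 3 + 1 = 7 pens.
One more pen must push some ink color to its target, so 7 + 1 = 8.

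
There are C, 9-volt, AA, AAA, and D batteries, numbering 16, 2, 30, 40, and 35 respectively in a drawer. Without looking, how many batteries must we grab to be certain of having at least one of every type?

The hardest type to obtain is 9-volt: we could draw every other battery first — 123 − 2 = 121 batteries — without a single 9-volt one.
The next draw must be 9-volt, so 121 + 1 = 122.

122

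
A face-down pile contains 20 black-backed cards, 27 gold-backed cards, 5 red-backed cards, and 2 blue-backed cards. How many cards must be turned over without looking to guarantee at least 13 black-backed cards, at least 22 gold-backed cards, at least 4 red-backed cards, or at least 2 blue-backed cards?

The worst case stops just short of every target: 12 black-backed, 21 gold-backed, 3 red-backed, 1 blue-backed — 12 + 21 + 3 + 1 = 37 cards.
One more card must push some back color to its target, so 37 + 1 = 38.

38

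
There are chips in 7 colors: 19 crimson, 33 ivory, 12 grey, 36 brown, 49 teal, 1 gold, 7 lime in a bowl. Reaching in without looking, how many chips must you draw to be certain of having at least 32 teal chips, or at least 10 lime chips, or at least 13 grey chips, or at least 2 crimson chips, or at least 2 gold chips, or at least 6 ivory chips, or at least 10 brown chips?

The worst case stops just short of every target: 1 crimson, 5 ivory, 12 grey, 9 brown, 31 teal, 1 gold, all 7 lime — 1 + 5 + 12 + 9 + 31 + 1 + 7 = 66 chips.
One more chip must push some color to its target, so 66 + 1 = 67.

67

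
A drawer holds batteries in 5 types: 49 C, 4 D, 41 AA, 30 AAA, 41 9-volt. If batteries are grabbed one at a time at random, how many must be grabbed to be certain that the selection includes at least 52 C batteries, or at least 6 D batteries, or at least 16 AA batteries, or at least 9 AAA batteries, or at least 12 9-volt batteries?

The worst case stops just short of every target: all 49 C, all 4 D, 15 AA, 8 AAA, 11 9-volt — 49 + 4 + 15 + 8 + 11 = 87 batteries.
One more battery must push some type to its target, so 87 + 1 = 88.

88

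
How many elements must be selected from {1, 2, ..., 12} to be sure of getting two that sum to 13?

Partition {1, …, 12} into 6 pairs: {1,12}, {2,11}, …, {6,7}.
Choosing 6 integers — say the integers 1 through 6 — takes one from each pair and avoids the property.
Choosing 7 forces two into the same pair by pigeonhole, and those sum to 13. So 7.

7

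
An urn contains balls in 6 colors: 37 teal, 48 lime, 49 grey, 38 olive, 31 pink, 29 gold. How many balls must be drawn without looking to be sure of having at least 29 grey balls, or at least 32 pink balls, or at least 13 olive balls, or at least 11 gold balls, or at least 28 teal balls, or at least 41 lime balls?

Each of the 6 colors has its own threshold; avoid all of them simultaneously.
The worst case stops just short of every target: 27 teal, 40 lime, 28 grey, 12 olive, 31 pink, 10 gold — 27 + 40 + 28 + 12 + 31 + 10 = 148 balls.
One more ball must push some color to its target, so 148 + 1 = 149.

149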